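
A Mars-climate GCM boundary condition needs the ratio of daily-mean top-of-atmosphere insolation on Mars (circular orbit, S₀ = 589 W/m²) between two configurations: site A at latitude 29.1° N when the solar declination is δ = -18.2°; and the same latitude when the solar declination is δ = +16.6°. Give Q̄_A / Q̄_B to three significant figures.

Q̄_A / Q̄_B ≈ 0.567

— Configuration A (φ=+29.1°):
cos H₀ = −tan(+29.1°) tan(-18.200°) = 0.1830, H₀ = 1.3868 rad.
Bracket: H₀ sin φ sin δ + cos φ cos δ sin H₀ = 1.3868×0.48634×-0.31233 + 0.87377×0.94997×0.98311 = -0.210653 + 0.816036 = 0.605383.
Q̄ = (S₀/π) × [bracket] = (589/π) × 0.605383 = 113.50 W/m².
— Configuration B (φ=+29.1°):
cos H₀ = −tan(+29.1°) tan(+16.600°) = -0.1659, H₀ = 1.7375 rad.
Bracket: H₀ sin φ sin δ + cos φ cos δ sin H₀ = 1.7375×0.48634×0.28569 + 0.87377×0.95832×0.98614 = 0.241413 + 0.825746 = 1.067159.
Q̄ = (S₀/π) × [bracket] = (589/π) × 1.067159 = 200.08 W/m².
Ratio Q̄_A / Q̄_B = 113.50 / 200.08 = 0.5673.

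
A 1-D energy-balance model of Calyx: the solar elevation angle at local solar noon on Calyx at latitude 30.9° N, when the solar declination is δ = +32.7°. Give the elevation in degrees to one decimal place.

At local noon the hour angle is zero, so the zenith angle equals |φ − δ| = |+30.9° − (+32.700°)| = 1.800°.
Elevation = 90° − 1.800° = 88.2°.

88.2°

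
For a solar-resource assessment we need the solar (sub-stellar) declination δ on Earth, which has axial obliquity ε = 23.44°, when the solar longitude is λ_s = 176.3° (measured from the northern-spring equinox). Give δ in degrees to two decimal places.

sin δ = sin ε · sin λ_s = sin 23.44° × sin 176.3° = 0.025670.
δ = arcsin(0.025670) = +1.47°.

δ = +1.47°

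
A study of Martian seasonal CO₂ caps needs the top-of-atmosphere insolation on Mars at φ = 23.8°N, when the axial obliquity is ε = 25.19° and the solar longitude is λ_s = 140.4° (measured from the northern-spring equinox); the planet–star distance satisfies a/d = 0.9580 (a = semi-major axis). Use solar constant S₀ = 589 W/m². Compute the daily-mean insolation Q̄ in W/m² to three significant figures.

Q̄ ≈ 182 W/m²

Solar declination: sin δ = sin ε · sin λ_s = sin 25.19° × sin 140.4° = 0.27130, so δ = +15.742°.
cos H₀ = −tan(+23.8°) tan(+15.742°) = -0.1243, H₀ = 1.6954 rad.
Bracket: H₀ sin φ sin δ + cos φ cos δ sin H₀ = 1.6954×0.40355×0.27130 + 0.91496×0.96249×0.99224 = 0.185618 + 0.873806 = 1.059424.
Inverse-square distance factor (a/d)² = 0.9580² = 0.917764.
Q̄ = (S₀/π) × 0.917764 × [bracket] = (589/π) × 0.917764 × 1.059424 = 182.3 W/m².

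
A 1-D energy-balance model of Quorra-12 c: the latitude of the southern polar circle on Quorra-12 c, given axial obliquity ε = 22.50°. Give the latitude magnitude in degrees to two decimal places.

67.50°

The polar circle is the lowest latitude that experiences at least one full rotation of continuous darkness at the northern-summer solstice; it lies at |ϕ| = 90° − ε = 90° − 22.50° = 67.50°.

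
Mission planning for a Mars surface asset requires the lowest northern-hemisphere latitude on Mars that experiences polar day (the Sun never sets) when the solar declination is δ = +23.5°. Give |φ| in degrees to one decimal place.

Polar day requires cos H₀ = −tan φ tan δ ≤ −1, i.e. tan φ tan δ ≥ 1.
The boundary is |tan φ| · |tan δ| = 1, so |φ| = 90° − |δ| = 90° − 23.5° = 66.5° in the northern hemisphere.

|φ| = 66.5°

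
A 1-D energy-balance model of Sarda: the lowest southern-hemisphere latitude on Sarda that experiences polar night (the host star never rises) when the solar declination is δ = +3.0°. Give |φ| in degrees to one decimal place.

|φ| = 87.0°

Polar night requires cos H₀ = −tan φ tan δ ≥ 1, i.e. tan φ tan δ ≤ −1.
The boundary is |tan φ| · |tan δ| = 1, so |φ| = 90° − |δ| = 90° − 3.0° = 87.0° in the southern hemisphere.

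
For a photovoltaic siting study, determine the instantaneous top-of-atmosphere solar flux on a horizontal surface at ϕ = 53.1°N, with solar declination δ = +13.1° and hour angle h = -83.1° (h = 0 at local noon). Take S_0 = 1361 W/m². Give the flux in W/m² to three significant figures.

cos θ_z = sin ϕ sin δ + cos ϕ cos δ cos h = 0.181250 + 0.070255 = 0.251505.
Flux = S_0 · cos θ_z = 1361 × 0.251505 = 342.3 W/m².

342 W/m²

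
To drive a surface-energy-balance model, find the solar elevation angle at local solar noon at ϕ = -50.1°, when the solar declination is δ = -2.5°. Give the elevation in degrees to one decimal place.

At local noon the hour angle is zero, so the zenith angle equals |ϕ − δ| = |-50.1° − (-2.500°)| = 47.600°.
Elevation = 90° − 47.600° = 42.4°.

42.4°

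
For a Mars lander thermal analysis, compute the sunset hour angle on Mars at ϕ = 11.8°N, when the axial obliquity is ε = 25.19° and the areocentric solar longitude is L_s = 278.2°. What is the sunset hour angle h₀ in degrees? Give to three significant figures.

sin δ = sin 25.19° × sin 278.2° = -0.42127, so δ = -24.915°.
cos h₀ = −tan ϕ · tan δ = −tan(+11.8°) × tan(-24.915°) = 0.0970, so h₀ = 1.4736 rad = 84.43°.

h₀ = 84.4°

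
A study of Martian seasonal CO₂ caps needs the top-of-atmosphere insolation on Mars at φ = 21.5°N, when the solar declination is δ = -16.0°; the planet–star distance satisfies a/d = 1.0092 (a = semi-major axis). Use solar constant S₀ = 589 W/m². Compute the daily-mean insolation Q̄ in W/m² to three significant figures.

Q̄ ≈ 142 W/m²

cos H₀ = −tan(+21.5°) tan(-16.000°) = 0.1130, H₀ = 1.4576 rad.
Bracket: H₀ sin φ sin δ + cos φ cos δ sin H₀ = 1.4576×0.36650×-0.27564 + 0.93042×0.96126×0.99360 = -0.147250 + 0.888652 = 0.741402.
Inverse-square distance factor (a/d)² = 1.0092² = 1.018485.
Q̄ = (S₀/π) × 1.018485 × [bracket] = (589/π) × 1.018485 × 0.741402 = 141.6 W/m².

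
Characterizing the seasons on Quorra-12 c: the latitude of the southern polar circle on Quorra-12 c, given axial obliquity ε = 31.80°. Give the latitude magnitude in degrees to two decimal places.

58.20°

The polar circle is the lowest latitude that experiences at least one full rotation of continuous darkness at the northern-summer solstice; it lies at |ϕ| = 90° − ε = 90° − 31.80° = 58.20°.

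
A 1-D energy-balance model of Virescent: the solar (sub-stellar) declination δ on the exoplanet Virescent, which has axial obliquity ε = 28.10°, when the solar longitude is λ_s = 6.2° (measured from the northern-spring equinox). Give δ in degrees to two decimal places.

sin δ = sin ε · sin λ_s = sin 28.10° × sin 6.2° = 0.050869.
δ = arcsin(0.050869) = +2.92°.

δ = +2.92°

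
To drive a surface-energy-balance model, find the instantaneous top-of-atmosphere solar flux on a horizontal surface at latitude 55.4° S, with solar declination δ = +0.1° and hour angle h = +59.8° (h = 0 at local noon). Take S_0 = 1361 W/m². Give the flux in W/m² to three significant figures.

cos θ_z = sin ϕ sin δ + cos ϕ cos δ cos h = -0.001437 + 0.285636 = 0.284199.
Flux = S_0 · cos θ_z = 1361 × 0.284199 = 386.8 W/m².

387 W/m²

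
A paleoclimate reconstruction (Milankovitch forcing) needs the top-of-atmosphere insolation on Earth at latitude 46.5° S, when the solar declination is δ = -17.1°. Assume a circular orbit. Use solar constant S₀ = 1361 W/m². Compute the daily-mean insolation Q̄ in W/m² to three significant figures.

cos H₀ = −tan(-46.5°) tan(-17.100°) = -0.3242, H₀ = 1.9009 rad.
Bracket: H₀ sin φ sin δ + cos φ cos δ sin H₀ = 1.9009×-0.72537×-0.29404 + 0.68835×0.95579×0.94599 = 0.405439 + 0.622384 = 1.027823.
Q̄ = (S₀/π) × [bracket] = (1361/π) × 1.027823 = 445.3 W/m².

Q̄ ≈ 445 W/m²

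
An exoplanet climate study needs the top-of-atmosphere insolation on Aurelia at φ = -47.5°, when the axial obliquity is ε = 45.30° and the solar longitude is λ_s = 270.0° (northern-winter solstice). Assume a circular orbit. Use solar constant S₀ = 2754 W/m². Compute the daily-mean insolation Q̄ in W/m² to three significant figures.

Solar declination: sin δ = sin ε · sin λ_s = sin 45.30° × sin 270.0° = -0.71080, so δ = -45.300°.
cos H₀ = −tan(-47.5°) tan(-45.300°) = -1.1028 ≤ −1 ⇒ polar day, H₀ = π.
Bracket: H₀ sin φ sin δ + cos φ cos δ sin H₀ = 3.1416×-0.73728×-0.71080 + 0.67559×0.70339×0.00000 = 1.646383 + 0.000000 = 1.646383.
Q̄ = (S₀/π) × [bracket] = (2754/π) × 1.646383 = 1443 W/m².

Q̄ ≈ 1.44e+03 W/m²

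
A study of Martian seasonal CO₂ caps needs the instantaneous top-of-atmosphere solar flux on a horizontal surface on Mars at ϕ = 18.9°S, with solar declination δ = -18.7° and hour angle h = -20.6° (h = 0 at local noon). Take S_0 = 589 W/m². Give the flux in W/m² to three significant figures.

555 W/m²

cos θ_z = sin ϕ sin δ + cos ϕ cos δ cos h = 0.103852 + 0.838842 = 0.942694.
Flux = S_0 · cos θ_z = 589 × 0.942694 = 555.2 W/m².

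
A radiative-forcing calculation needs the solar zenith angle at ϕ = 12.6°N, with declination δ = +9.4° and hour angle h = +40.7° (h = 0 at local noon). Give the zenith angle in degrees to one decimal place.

θ_z = 40.0°

cos θ_z = sin ϕ sin δ + cos ϕ cos δ cos h = 0.035628 + 0.729941 = 0.765569.
θ_z = arccos(0.765569) = 40.0°.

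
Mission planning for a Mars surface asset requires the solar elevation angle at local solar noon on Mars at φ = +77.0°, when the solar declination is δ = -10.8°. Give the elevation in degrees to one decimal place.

At local noon the hour angle is zero, so the zenith angle equals |φ − δ| = |+77.0° − (-10.800°)| = 87.800°.
Elevation = 90° − 87.800° = 2.2°.

2.2°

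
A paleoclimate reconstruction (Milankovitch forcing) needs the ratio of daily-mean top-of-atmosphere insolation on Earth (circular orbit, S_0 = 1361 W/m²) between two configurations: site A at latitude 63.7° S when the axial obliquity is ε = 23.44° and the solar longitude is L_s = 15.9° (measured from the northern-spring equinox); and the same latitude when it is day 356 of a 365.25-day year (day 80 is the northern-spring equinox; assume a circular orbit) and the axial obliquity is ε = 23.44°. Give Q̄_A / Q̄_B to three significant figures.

— Configuration A (ϕ=-63.7°):
Solar declination: sin δ = sin ε · sin L_s = sin 23.44° × sin 15.9° = 0.10898, so δ = +6.256°.
cos h₀ = −tan(-63.7°) tan(+6.256°) = 0.2218, h₀ = 1.3471 rad.
Bracket: h₀ sin ϕ sin δ + cos ϕ cos δ sin h₀ = 1.3471×-0.89649×0.10898 + 0.44307×0.99404×0.97509 = -0.131611 + 0.429458 = 0.297847.
Q̄ = (S_0/π) × [bracket] = (1361/π) × 0.297847 = 129.03 W/m².
— Configuration B (ϕ=-63.7°):
Solar longitude: L_s = 360° × (356 − 80)/365.25 = 272.033°.
sin δ = sin 23.44° × sin 272.033° = -0.39754, so δ = -23.424°.
cos h₀ = −tan(-63.7°) tan(-23.424°) = -0.8766, h₀ = 2.6396 rad.
Bracket: h₀ sin ϕ sin δ + cos ϕ cos δ sin h₀ = 2.6396×-0.89649×-0.39754 + 0.44307×0.91759×0.48122 = 0.940729 + 0.195643 = 1.136372.
Q̄ = (S_0/π) × [bracket] = (1361/π) × 1.136372 = 492.30 W/m².
Ratio Q̄_A / Q̄_B = 129.03 / 492.30 = 0.2621.

Q̄_A / Q̄_B ≈ 0.262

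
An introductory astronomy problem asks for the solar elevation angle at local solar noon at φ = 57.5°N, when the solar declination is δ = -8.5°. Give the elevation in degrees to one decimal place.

24.0°

At local noon the hour angle is zero, so the zenith angle equals |φ − δ| = |+57.5° − (-8.500°)| = 66.000°.
Elevation = 90° − 66.000° = 24.0°.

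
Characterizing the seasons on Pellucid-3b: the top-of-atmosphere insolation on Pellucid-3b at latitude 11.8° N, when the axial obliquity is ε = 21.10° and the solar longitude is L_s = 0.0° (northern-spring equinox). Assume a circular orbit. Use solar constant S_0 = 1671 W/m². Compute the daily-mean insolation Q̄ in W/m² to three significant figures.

Q̄ ≈ 521 W/m²

Solar declination: sin δ = sin ε · sin L_s = sin 21.10° × sin 0.0° = 0.00000, so δ = +0.000°.
cos h₀ = −tan(+11.8°) tan(+0.000°) = -0.0000, h₀ = 1.5708 rad.
Bracket: h₀ sin ϕ sin δ + cos ϕ cos δ sin h₀ = 1.5708×0.20450×0.00000 + 0.97887×1.00000×1.00000 = 0.000000 + 0.978870 = 0.978870.
Q̄ = (S_0/π) × [bracket] = (1671/π) × 0.978870 = 520.7 W/m².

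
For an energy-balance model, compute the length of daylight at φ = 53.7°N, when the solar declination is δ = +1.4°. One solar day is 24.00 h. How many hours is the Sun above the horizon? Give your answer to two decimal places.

12.25 h

cos H₀ = −tan φ · tan δ = −tan(+53.7°) × tan(+1.400°) = -0.0333, so H₀ = 1.6041 rad = 91.91°.
Daylight = 2H₀/(2π) × 24.00 h = (1.6041/π) × 24.00 = 12.25 h.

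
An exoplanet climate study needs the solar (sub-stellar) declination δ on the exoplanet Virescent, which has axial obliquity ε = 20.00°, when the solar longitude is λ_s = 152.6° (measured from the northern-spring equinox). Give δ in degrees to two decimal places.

δ = +9.06°

sin δ = sin ε · sin λ_s = sin 20.00° × sin 152.6° = 0.157398.
δ = arcsin(0.157398) = +9.06°.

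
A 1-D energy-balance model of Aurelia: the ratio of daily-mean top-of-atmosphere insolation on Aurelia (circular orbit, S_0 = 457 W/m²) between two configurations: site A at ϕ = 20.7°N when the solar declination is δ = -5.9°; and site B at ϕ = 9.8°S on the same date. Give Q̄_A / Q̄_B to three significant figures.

Q̄_A / Q̄_B ≈ 0.867

— Configuration A (ϕ=+20.7°):
cos h₀ = −tan(+20.7°) tan(-5.900°) = 0.0390, h₀ = 1.5317 rad.
Bracket: h₀ sin ϕ sin δ + cos ϕ cos δ sin h₀ = 1.5317×0.35347×-0.10279 + 0.93544×0.99470×0.99924 = -0.055652 + 0.929775 = 0.874123.
Q̄ = (S_0/π) × [bracket] = (457/π) × 0.874123 = 127.16 W/m².
— Configuration B (ϕ=-9.8°):
cos h₀ = −tan(-9.8°) tan(-5.900°) = -0.0178, h₀ = 1.5886 rad.
Bracket: h₀ sin ϕ sin δ + cos ϕ cos δ sin h₀ = 1.5886×-0.17021×-0.10279 + 0.98541×0.99470×0.99984 = 0.027794 + 0.980030 = 1.007824.
Q̄ = (S_0/π) × [bracket] = (457/π) × 1.007824 = 146.61 W/m².
Ratio Q̄_A / Q̄_B = 127.16 / 146.61 = 0.8673.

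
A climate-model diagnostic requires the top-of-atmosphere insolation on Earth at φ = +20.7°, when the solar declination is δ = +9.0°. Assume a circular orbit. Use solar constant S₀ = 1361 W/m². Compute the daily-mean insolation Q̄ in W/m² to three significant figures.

cos H₀ = −tan(+20.7°) tan(+9.000°) = -0.0598, H₀ = 1.6307 rad.
Bracket: H₀ sin φ sin δ + cos φ cos δ sin H₀ = 1.6307×0.35347×0.15643 + 0.93544×0.98769×0.99821 = 0.090167 + 0.922271 = 1.012438.
Q̄ = (S₀/π) × [bracket] = (1361/π) × 1.012438 = 438.6 W/m².

Q̄ ≈ 439 W/m²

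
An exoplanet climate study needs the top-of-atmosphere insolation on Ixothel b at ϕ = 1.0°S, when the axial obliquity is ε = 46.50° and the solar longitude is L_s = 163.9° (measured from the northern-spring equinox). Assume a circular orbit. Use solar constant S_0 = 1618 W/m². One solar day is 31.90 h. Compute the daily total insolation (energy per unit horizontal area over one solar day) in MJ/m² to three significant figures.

57.6 MJ/m²

Solar declination: sin δ = sin ε · sin L_s = sin 46.50° × sin 163.9° = 0.20116, so δ = +11.605°.
cos h₀ = −tan(-1.0°) tan(+11.605°) = 0.0036, h₀ = 1.5672 rad.
Bracket: h₀ sin ϕ sin δ + cos ϕ cos δ sin h₀ = 1.5672×-0.01745×0.20116 + 0.99985×0.97956×0.99999 = -0.005501 + 0.979403 = 0.973902.
Q̄ = (S_0/π) × [bracket] = (1618/π) × 0.973902 = 501.58 W/m².
Daily total = Q̄ × 31.90 h × 3600 s/h = 501.58 × 31.90 × 3600 / 10⁶ = 57.60 MJ/m².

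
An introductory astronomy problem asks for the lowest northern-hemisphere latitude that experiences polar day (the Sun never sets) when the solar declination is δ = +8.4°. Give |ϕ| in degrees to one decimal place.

Polar day requires cos h₀ = −tan ϕ tan δ ≤ −1, i.e. tan ϕ tan δ ≥ 1.
The boundary is |tan ϕ| · |tan δ| = 1, so |ϕ| = 90° − |δ| = 90° − 8.4° = 81.6° in the northern hemisphere.

|ϕ| = 81.6°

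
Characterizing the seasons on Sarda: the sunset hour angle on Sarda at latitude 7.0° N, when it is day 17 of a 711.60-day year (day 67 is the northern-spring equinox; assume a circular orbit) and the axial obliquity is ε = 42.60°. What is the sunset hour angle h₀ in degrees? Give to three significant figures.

h₀ = 87.9°

Solar longitude: L_s = 360° × (17 − 67)/711.60 = -25.295°, i.e. -25.295° + 360° = 334.705°.
sin δ = sin 42.60° × sin 334.705° = -0.28922, so δ = -16.811°.
cos h₀ = −tan ϕ · tan δ = −tan(+7.0°) × tan(-16.811°) = 0.0371, so h₀ = 1.5337 rad = 87.87°.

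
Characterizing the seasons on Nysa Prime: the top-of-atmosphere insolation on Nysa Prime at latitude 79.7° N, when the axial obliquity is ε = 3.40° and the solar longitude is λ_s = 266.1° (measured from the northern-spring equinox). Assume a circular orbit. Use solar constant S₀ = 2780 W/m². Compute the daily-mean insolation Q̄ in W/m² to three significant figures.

Q̄ ≈ 85.5 W/m²

Solar declination: sin δ = sin ε · sin λ_s = sin 3.40° × sin 266.1° = -0.05917, so δ = -3.392°.
cos H₀ = −tan(+79.7°) tan(-3.392°) = 0.3262, H₀ = 1.2386 rad.
Bracket: H₀ sin φ sin δ + cos φ cos δ sin H₀ = 1.2386×0.98389×-0.05917 + 0.17880×0.99825×0.94532 = -0.072107 + 0.168727 = 0.096620.
Q̄ = (S₀/π) × [bracket] = (2780/π) × 0.096620 = 85.50 W/m².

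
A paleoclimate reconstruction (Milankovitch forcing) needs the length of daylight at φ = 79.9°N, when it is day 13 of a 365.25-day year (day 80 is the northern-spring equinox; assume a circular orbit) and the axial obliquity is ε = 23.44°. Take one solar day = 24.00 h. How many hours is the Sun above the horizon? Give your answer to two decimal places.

Solar longitude: λ_s = 360° × (13 − 80)/365.25 = -66.037°, i.e. -66.037° + 360° = 293.963°.
sin δ = sin 23.44° × sin 293.963° = -0.36350, so δ = -21.315°.
cos H₀ = −tan φ · tan δ = 2.1905 ≥ 1, so the Sun never rises (polar night) and H₀ = 0.
Daylight = 2H₀/(2π) × 24.00 h = (0.0000/π) × 24.00 = 0.00 h.

0.00 h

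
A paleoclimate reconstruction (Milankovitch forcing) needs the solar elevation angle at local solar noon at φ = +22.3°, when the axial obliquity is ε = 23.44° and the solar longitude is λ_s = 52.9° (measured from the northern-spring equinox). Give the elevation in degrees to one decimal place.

Solar declination: sin δ = sin ε · sin λ_s = sin 23.44° × sin 52.9° = 0.31727, so δ = +18.498°.
At local noon the hour angle is zero, so the zenith angle equals |φ − δ| = |+22.3° − (+18.498°)| = 3.802°.
Elevation = 90° − 3.802° = 86.2°.

86.2°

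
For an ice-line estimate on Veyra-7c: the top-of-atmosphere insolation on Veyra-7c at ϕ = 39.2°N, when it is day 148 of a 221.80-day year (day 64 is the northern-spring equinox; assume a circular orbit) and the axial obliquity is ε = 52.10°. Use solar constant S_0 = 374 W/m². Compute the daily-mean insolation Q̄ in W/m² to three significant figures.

Q̄ ≈ 153 W/m²

Solar longitude: L_s = 360° × (148 − 64)/221.80 = 136.339°.
sin δ = sin 52.10° × sin 136.339° = 0.54478, so δ = +33.009°.
cos h₀ = −tan(+39.2°) tan(+33.009°) = -0.5298, h₀ = 2.1292 rad.
Bracket: h₀ sin ϕ sin δ + cos ϕ cos δ sin h₀ = 2.1292×0.63203×0.54478 + 0.77494×0.83858×0.84810 = 0.733120 + 0.551137 = 1.284257.
Q̄ = (S_0/π) × [bracket] = (374/π) × 1.284257 = 152.9 W/m².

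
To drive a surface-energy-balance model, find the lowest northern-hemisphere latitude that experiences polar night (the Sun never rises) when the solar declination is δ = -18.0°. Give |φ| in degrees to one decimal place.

Polar night requires cos H₀ = −tan φ tan δ ≥ 1, i.e. tan φ tan δ ≤ −1.
The boundary is |tan φ| · |tan δ| = 1, so |φ| = 90° − |δ| = 90° − 18.0° = 72.0° in the northern hemisphere.

|φ| = 72.0°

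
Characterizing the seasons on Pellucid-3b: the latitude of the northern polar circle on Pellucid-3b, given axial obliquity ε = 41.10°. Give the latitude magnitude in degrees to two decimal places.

The polar circle is the lowest latitude that experiences at least one full rotation of continuous daylight at the northern-summer solstice; it lies at |ϕ| = 90° − ε = 90° − 41.10° = 48.90°.

48.90°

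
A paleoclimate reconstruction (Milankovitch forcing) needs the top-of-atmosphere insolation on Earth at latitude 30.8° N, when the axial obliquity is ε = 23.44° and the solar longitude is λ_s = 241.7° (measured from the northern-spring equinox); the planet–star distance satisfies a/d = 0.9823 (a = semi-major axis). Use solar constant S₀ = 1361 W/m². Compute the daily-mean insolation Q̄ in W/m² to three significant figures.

Q̄ ≈ 227 W/m²

Solar declination: sin δ = sin ε · sin λ_s = sin 23.44° × sin 241.7° = -0.35024, so δ = -20.502°.
cos H₀ = −tan(+30.8°) tan(-20.502°) = 0.2229, H₀ = 1.3460 rad.
Bracket: H₀ sin φ sin δ + cos φ cos δ sin H₀ = 1.3460×0.51204×-0.35024 + 0.85896×0.93666×0.97484 = -0.241387 + 0.784311 = 0.542924.
Inverse-square distance factor (a/d)² = 0.9823² = 0.964913.
Q̄ = (S₀/π) × 0.964913 × [bracket] = (1361/π) × 0.964913 × 0.542924 = 227.0 W/m².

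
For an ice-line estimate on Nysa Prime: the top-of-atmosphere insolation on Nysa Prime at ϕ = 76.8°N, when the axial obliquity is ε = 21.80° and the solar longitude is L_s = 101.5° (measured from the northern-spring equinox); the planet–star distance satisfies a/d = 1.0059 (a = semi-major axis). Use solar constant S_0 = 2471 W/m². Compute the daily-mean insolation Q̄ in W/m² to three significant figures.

Q̄ ≈ 886 W/m²

Solar declination: sin δ = sin ε · sin L_s = sin 21.80° × sin 101.5° = 0.36391, so δ = +21.341°.
cos h₀ = −tan(+76.8°) tan(+21.341°) = -1.6658 ≤ −1 ⇒ polar day, h₀ = π.
Bracket: h₀ sin ϕ sin δ + cos ϕ cos δ sin h₀ = 3.1416×0.97358×0.36391 + 0.22835×0.93143×0.00000 = 1.113055 + 0.000000 = 1.113055.
Inverse-square distance factor (a/d)² = 1.0059² = 1.011835.
Q̄ = (S_0/π) × 1.011835 × [bracket] = (2471/π) × 1.011835 × 1.113055 = 885.8 W/m².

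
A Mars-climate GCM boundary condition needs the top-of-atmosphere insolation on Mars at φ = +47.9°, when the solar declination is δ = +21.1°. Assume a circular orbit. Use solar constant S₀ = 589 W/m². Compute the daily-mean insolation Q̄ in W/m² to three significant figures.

Q̄ ≈ 207 W/m²

cos H₀ = −tan(+47.9°) tan(+21.100°) = -0.4270, H₀ = 2.0120 rad.
Bracket: H₀ sin φ sin δ + cos φ cos δ sin H₀ = 2.0120×0.74198×0.36000 + 0.67043×0.93295×0.90423 = 0.537431 + 0.565576 = 1.103007.
Q̄ = (S₀/π) × [bracket] = (589/π) × 1.103007 = 206.8 W/m².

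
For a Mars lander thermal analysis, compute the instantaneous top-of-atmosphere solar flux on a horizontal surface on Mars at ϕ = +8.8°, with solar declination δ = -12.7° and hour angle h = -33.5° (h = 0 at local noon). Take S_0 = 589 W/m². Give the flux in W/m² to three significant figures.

cos θ_z = sin ϕ sin δ + cos ϕ cos δ cos h = -0.033633 + 0.803908 = 0.770275.
Flux = S_0 · cos θ_z = 589 × 0.770275 = 453.7 W/m².

454 W/m²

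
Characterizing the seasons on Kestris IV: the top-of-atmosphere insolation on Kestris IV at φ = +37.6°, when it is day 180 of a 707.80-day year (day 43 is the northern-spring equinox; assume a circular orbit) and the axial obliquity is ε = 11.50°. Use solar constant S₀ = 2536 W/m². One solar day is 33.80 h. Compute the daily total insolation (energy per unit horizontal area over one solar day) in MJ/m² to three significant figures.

94.9 MJ/m²

Solar longitude: λ_s = 360° × (180 − 43)/707.80 = 69.681°.
sin δ = sin 11.50° × sin 69.681° = 0.18696, so δ = +10.776°.
cos H₀ = −tan(+37.6°) tan(+10.776°) = -0.1466, H₀ = 1.7179 rad.
Bracket: H₀ sin φ sin δ + cos φ cos δ sin H₀ = 1.7179×0.61015×0.18696 + 0.79229×0.98237×0.98920 = 0.195967 + 0.769916 = 0.965883.
Q̄ = (S₀/π) × [bracket] = (2536/π) × 0.965883 = 779.69 W/m².
Daily total = Q̄ × 33.80 h × 3600 s/h = 779.69 × 33.80 × 3600 / 10⁶ = 94.87 MJ/m².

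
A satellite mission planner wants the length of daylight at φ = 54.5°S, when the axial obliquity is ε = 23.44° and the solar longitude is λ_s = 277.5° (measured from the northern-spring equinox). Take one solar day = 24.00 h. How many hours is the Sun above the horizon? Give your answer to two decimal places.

Solar declination: sin δ = sin ε · sin λ_s = sin 23.44° × sin 277.5° = -0.39439, so δ = -23.228°.
cos H₀ = −tan φ · tan δ = −tan(-54.5°) × tan(-23.228°) = -0.6017, so H₀ = 2.2164 rad = 126.99°.
Daylight = 2H₀/(2π) × 24.00 h = (2.2164/π) × 24.00 = 16.93 h.

16.93 h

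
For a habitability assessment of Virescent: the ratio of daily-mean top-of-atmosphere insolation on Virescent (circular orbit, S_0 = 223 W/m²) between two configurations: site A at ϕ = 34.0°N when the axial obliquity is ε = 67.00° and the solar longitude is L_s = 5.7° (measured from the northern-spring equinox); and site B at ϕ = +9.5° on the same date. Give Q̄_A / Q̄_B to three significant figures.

Q̄_A / Q̄_B ≈ 0.902

— Configuration A (ϕ=+34.0°):
Solar declination: sin δ = sin ε · sin L_s = sin 67.00° × sin 5.7° = 0.09142, so δ = +5.246°.
cos h₀ = −tan(+34.0°) tan(+5.246°) = -0.0619, h₀ = 1.6328 rad.
Bracket: h₀ sin ϕ sin δ + cos ϕ cos δ sin h₀ = 1.6328×0.55919×0.09142 + 0.82904×0.99581×0.99808 = 0.083471 + 0.823981 = 0.907452.
Q̄ = (S_0/π) × [bracket] = (223/π) × 0.907452 = 64.414 W/m².
— Configuration B (ϕ=+9.5°):
cos h₀ = −tan(+9.5°) tan(+5.246°) = -0.0154, h₀ = 1.5862 rad.
Bracket: h₀ sin ϕ sin δ + cos ϕ cos δ sin h₀ = 1.5862×0.16505×0.09142 + 0.98629×0.99581×0.99988 = 0.023934 + 0.982040 = 1.005974.
Q̄ = (S_0/π) × [bracket] = (223/π) × 1.005974 = 71.407 W/m².
Ratio Q̄_A / Q̄_B = 64.414 / 71.407 = 0.9021.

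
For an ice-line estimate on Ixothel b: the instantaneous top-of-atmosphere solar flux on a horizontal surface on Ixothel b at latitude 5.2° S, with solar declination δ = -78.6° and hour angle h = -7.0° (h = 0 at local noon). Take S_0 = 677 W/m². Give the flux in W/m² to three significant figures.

192 W/m²

cos θ_z = sin ϕ sin δ + cos ϕ cos δ cos h = 0.088845 + 0.195377 = 0.284222.
Flux = S_0 · cos θ_z = 677 × 0.284222 = 192.4 W/m².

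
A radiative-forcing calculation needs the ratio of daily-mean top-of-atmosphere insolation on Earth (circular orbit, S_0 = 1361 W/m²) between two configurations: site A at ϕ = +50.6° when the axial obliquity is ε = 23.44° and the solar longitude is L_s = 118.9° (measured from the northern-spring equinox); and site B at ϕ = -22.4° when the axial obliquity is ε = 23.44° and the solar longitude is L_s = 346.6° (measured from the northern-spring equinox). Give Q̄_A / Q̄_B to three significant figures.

— Configuration A (ϕ=+50.6°):
Solar declination: sin δ = sin ε · sin L_s = sin 23.44° × sin 118.9° = 0.34825, so δ = +20.380°.
cos h₀ = −tan(+50.6°) tan(+20.380°) = -0.4523, h₀ = 2.0401 rad.
Bracket: h₀ sin ϕ sin δ + cos ϕ cos δ sin h₀ = 2.0401×0.77273×0.34825 + 0.63473×0.93740×0.89188 = 0.548997 + 0.530665 = 1.079662.
Q̄ = (S_0/π) × [bracket] = (1361/π) × 1.079662 = 467.73 W/m².
— Configuration B (ϕ=-22.4°):
Solar declination: sin δ = sin ε · sin L_s = sin 23.44° × sin 346.6° = -0.09219, so δ = -5.289°.
cos h₀ = −tan(-22.4°) tan(-5.289°) = -0.0382, h₀ = 1.6090 rad.
Bracket: h₀ sin ϕ sin δ + cos ϕ cos δ sin h₀ = 1.6090×-0.38107×-0.09219 + 0.92455×0.99574×0.99927 = 0.056526 + 0.919939 = 0.976465.
Q̄ = (S_0/π) × [bracket] = (1361/π) × 0.976465 = 423.02 W/m².
Ratio Q̄_A / Q̄_B = 467.73 / 423.02 = 1.106.

Q̄_A / Q̄_B ≈ 1.11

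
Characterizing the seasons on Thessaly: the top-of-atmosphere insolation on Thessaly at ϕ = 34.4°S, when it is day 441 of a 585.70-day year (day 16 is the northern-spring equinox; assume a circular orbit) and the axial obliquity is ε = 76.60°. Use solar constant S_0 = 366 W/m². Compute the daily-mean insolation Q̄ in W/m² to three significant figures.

Solar longitude: L_s = 360° × (441 − 16)/585.70 = 261.226°.
sin δ = sin 76.60° × sin 261.226° = -0.96139, so δ = -74.027°.
cos h₀ = −tan(-34.4°) tan(-74.027°) = -2.3921 ≤ −1 ⇒ polar day, h₀ = π.
Bracket: h₀ sin ϕ sin δ + cos ϕ cos δ sin h₀ = 3.1416×-0.56497×-0.96139 + 0.82511×0.27518×0.00000 = 1.706380 + 0.000000 = 1.706380.
Q̄ = (S_0/π) × [bracket] = (366/π) × 1.706380 = 198.8 W/m².

Q̄ ≈ 199 W/m²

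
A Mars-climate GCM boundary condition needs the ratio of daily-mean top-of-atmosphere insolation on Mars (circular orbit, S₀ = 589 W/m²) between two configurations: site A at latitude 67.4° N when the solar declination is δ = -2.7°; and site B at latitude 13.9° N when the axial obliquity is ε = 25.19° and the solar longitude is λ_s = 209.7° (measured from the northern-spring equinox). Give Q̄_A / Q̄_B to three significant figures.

— Configuration A (φ=+67.4°):
cos H₀ = −tan(+67.4°) tan(-2.700°) = 0.1133, H₀ = 1.4573 rad.
Bracket: H₀ sin φ sin δ + cos φ cos δ sin H₀ = 1.4573×0.92321×-0.04711 + 0.38430×0.99889×0.99356 = -0.063382 + 0.381401 = 0.318019.
Q̄ = (S₀/π) × [bracket] = (589/π) × 0.318019 = 59.624 W/m².
— Configuration B (φ=+13.9°):
Solar declination: sin δ = sin ε · sin λ_s = sin 25.19° × sin 209.7° = -0.21088, so δ = -12.174°.
cos H₀ = −tan(+13.9°) tan(-12.174°) = 0.0534, H₀ = 1.5174 rad.
Bracket: H₀ sin φ sin δ + cos φ cos δ sin H₀ = 1.5174×0.24023×-0.21088 + 0.97072×0.97751×0.99857 = -0.076871 + 0.947532 = 0.870661.
Q̄ = (S₀/π) × [bracket] = (589/π) × 0.870661 = 163.24 W/m².
Ratio Q̄_A / Q̄_B = 59.624 / 163.24 = 0.3653.

Q̄_A / Q̄_B ≈ 0.365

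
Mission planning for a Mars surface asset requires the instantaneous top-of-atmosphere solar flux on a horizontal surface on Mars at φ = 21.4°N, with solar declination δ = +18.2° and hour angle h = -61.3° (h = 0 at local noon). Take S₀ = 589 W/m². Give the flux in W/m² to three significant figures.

317 W/m²

cos θ_z = sin φ sin δ + cos φ cos δ cos h = 0.113964 + 0.424747 = 0.538711.
Flux = S₀ · cos θ_z = 589 × 0.538711 = 317.3 W/m².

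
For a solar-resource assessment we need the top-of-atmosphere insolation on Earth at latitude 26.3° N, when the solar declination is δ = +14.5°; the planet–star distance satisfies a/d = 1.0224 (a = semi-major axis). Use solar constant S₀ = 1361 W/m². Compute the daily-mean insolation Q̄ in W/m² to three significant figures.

cos H₀ = −tan(+26.3°) tan(+14.500°) = -0.1278, H₀ = 1.6990 rad.
Bracket: H₀ sin φ sin δ + cos φ cos δ sin H₀ = 1.6990×0.44307×0.25038 + 0.89649×0.96815×0.99180 = 0.188480 + 0.860820 = 1.049300.
Inverse-square distance factor (a/d)² = 1.0224² = 1.045302.
Q̄ = (S₀/π) × 1.045302 × [bracket] = (1361/π) × 1.045302 × 1.049300 = 475.2 W/m².

Q̄ ≈ 475 W/m²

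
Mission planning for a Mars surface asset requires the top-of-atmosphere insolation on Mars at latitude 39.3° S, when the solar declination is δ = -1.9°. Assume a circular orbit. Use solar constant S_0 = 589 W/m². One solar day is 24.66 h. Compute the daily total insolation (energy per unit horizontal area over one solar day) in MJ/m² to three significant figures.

13.4 MJ/m²

cos h₀ = −tan(-39.3°) tan(-1.900°) = -0.0272, h₀ = 1.5980 rad.
Bracket: h₀ sin ϕ sin δ + cos ϕ cos δ sin h₀ = 1.5980×-0.63338×-0.03316 + 0.77384×0.99945×0.99963 = 0.033563 + 0.773128 = 0.806691.
Q̄ = (S_0/π) × [bracket] = (589/π) × 0.806691 = 151.24 W/m².
Daily total = Q̄ × 24.66 h × 3600 s/h = 151.24 × 24.66 × 3600 / 10⁶ = 13.43 MJ/m².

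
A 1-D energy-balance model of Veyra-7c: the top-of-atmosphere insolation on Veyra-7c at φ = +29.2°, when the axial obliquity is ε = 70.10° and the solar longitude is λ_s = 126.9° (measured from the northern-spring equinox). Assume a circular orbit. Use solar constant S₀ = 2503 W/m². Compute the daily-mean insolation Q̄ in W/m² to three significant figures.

Q̄ ≈ 1.01e+03 W/m²

Solar declination: sin δ = sin ε · sin λ_s = sin 70.10° × sin 126.9° = 0.75193, so δ = +48.758°.
cos H₀ = −tan(+29.2°) tan(+48.758°) = -0.6375, H₀ = 2.2620 rad.
Bracket: H₀ sin φ sin δ + cos φ cos δ sin H₀ = 2.2620×0.48786×0.75193 + 0.87292×0.65924×0.77048 = 0.829784 + 0.443383 = 1.273167.
Q̄ = (S₀/π) × [bracket] = (2503/π) × 1.273167 = 1014 W/m².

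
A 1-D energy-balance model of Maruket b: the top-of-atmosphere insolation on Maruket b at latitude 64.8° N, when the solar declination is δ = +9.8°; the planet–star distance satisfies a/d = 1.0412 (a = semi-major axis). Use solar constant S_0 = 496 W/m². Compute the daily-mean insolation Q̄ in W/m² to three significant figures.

cos h₀ = −tan(+64.8°) tan(+9.800°) = -0.3671, h₀ = 1.9467 rad.
Bracket: h₀ sin ϕ sin δ + cos ϕ cos δ sin h₀ = 1.9467×0.90483×0.17021 + 0.42578×0.98541×0.93019 = 0.299813 + 0.390278 = 0.690091.
Inverse-square distance factor (a/d)² = 1.0412² = 1.084097.
Q̄ = (S_0/π) × 1.084097 × [bracket] = (496/π) × 1.084097 × 0.690091 = 118.1 W/m².

Q̄ ≈ 118 W/m²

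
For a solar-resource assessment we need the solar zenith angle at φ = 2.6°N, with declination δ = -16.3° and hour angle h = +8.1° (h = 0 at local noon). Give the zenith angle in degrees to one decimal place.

θ_z = 20.5°

cos θ_z = sin φ sin δ + cos φ cos δ cos h = -0.012732 + 0.949252 = 0.936520.
θ_z = arccos(0.936520) = 20.5°.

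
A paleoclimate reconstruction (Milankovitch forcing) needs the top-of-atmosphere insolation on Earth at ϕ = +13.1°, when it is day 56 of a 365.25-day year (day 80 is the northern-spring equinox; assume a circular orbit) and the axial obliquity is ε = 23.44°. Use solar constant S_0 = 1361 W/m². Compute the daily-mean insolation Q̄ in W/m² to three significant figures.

Solar longitude: L_s = 360° × (56 − 80)/365.25 = -23.655°, i.e. -23.655° + 360° = 336.345°.
sin δ = sin 23.44° × sin 336.345° = -0.15960, so δ = -9.184°.
cos h₀ = −tan(+13.1°) tan(-9.184°) = 0.0376, h₀ = 1.5332 rad.
Bracket: h₀ sin ϕ sin δ + cos ϕ cos δ sin h₀ = 1.5332×0.22665×-0.15960 + 0.97398×0.98718×0.99929 = -0.055461 + 0.960811 = 0.905350.
Q̄ = (S_0/π) × [bracket] = (1361/π) × 0.905350 = 392.2 W/m².

Q̄ ≈ 392 W/m²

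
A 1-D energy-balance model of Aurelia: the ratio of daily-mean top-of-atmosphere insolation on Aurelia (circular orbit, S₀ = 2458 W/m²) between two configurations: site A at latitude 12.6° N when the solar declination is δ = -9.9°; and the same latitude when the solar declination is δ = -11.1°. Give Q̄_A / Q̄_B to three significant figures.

— Configuration A (φ=+12.6°):
cos H₀ = −tan(+12.6°) tan(-9.900°) = 0.0390, H₀ = 1.5318 rad.
Bracket: H₀ sin φ sin δ + cos φ cos δ sin H₀ = 1.5318×0.21814×-0.17193 + 0.97592×0.98511×0.99924 = -0.057450 + 0.960658 = 0.903208.
Q̄ = (S₀/π) × [bracket] = (2458/π) × 0.903208 = 706.68 W/m².
— Configuration B (φ=+12.6°):
cos H₀ = −tan(+12.6°) tan(-11.100°) = 0.0439, H₀ = 1.5269 rad.
Bracket: H₀ sin φ sin δ + cos φ cos δ sin H₀ = 1.5269×0.21814×-0.19252 + 0.97592×0.98129×0.99904 = -0.064124 + 0.956741 = 0.892617.
Q̄ = (S₀/π) × [bracket] = (2458/π) × 0.892617 = 698.39 W/m².
Ratio Q̄_A / Q̄_B = 706.68 / 698.39 = 1.012.

Q̄_A / Q̄_B ≈ 1.01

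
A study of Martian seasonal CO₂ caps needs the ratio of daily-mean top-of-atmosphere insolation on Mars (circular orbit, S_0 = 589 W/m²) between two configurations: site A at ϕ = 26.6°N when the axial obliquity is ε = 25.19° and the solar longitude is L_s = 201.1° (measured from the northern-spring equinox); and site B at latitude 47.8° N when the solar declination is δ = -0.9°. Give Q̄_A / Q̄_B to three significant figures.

— Configuration A (ϕ=+26.6°):
Solar declination: sin δ = sin ε · sin L_s = sin 25.19° × sin 201.1° = -0.15322, so δ = -8.814°.
cos h₀ = −tan(+26.6°) tan(-8.814°) = 0.0776, h₀ = 1.4931 rad.
Bracket: h₀ sin ϕ sin δ + cos ϕ cos δ sin h₀ = 1.4931×0.44776×-0.15322 + 0.89415×0.98819×0.99698 = -0.102435 + 0.880922 = 0.778487.
Q̄ = (S_0/π) × [bracket] = (589/π) × 0.778487 = 145.95 W/m².
— Configuration B (ϕ=+47.8°):
cos h₀ = −tan(+47.8°) tan(-0.900°) = 0.0173, h₀ = 1.5535 rad.
Bracket: h₀ sin ϕ sin δ + cos ϕ cos δ sin h₀ = 1.5535×0.74080×-0.01571 + 0.67172×0.99988×0.99985 = -0.018080 + 0.671539 = 0.653459.
Q̄ = (S_0/π) × [bracket] = (589/π) × 0.653459 = 122.51 W/m².
Ratio Q̄_A / Q̄_B = 145.95 / 122.51 = 1.191.

Q̄_A / Q̄_B ≈ 1.19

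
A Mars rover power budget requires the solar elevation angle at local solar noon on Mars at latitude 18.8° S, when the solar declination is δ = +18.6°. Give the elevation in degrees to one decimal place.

52.6°

At local noon the hour angle is zero, so the zenith angle equals |φ − δ| = |-18.8° − (+18.600°)| = 37.400°.
Elevation = 90° − 37.400° = 52.6°.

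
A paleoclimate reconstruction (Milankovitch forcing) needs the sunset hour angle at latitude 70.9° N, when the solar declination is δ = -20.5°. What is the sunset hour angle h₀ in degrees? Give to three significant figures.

cos h₀ = −tan ϕ · tan δ = 1.0797 ≥ 1, so the Sun never rises (polar night) and h₀ = 0.

h₀ = 0.00°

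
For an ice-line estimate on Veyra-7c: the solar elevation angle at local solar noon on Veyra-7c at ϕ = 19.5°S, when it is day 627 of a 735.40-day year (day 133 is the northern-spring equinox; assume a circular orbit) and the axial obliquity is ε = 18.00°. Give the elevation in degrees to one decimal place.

86.3°

Solar longitude: L_s = 360° × (627 − 133)/735.40 = 241.828°.
sin δ = sin 18.00° × sin 241.828° = -0.27241, so δ = -15.808°.
At local noon the hour angle is zero, so the zenith angle equals |ϕ − δ| = |-19.5° − (-15.808°)| = 3.692°.
Elevation = 90° − 3.692° = 86.3°.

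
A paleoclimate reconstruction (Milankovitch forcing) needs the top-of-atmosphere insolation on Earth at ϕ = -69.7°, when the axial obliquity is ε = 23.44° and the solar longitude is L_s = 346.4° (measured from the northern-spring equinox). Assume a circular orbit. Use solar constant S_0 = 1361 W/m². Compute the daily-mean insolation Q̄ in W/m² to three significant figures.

Q̄ ≈ 214 W/m²

Solar declination: sin δ = sin ε · sin L_s = sin 23.44° × sin 346.4° = -0.09354, so δ = -5.367°.
cos h₀ = −tan(-69.7°) tan(-5.367°) = -0.2540, h₀ = 1.8276 rad.
Bracket: h₀ sin ϕ sin δ + cos ϕ cos δ sin h₀ = 1.8276×-0.93789×-0.09354 + 0.34694×0.99562×0.96721 = 0.160336 + 0.334094 = 0.494430.
Q̄ = (S_0/π) × [bracket] = (1361/π) × 0.494430 = 214.2 W/m².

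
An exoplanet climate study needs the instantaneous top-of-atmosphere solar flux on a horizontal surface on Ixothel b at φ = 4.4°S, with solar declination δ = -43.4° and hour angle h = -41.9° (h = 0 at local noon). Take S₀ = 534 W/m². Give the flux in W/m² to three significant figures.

cos θ_z = sin φ sin δ + cos φ cos δ cos h = 0.052713 + 0.539204 = 0.591917.
Flux = S₀ · cos θ_z = 534 × 0.591917 = 316.1 W/m².

316 W/m²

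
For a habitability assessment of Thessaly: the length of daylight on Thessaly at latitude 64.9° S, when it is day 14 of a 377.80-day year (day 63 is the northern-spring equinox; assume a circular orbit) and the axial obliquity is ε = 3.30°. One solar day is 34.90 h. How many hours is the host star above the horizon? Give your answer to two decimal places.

18.45 h

Solar longitude: L_s = 360° × (14 − 63)/377.80 = -46.691°, i.e. -46.691° + 360° = 313.309°.
sin δ = sin 3.30° × sin 313.309° = -0.04189, so δ = -2.401°.
cos h₀ = −tan ϕ · tan δ = −tan(-64.9°) × tan(-2.401°) = -0.0895, so h₀ = 1.6604 rad = 95.13°.
Daylight = 2h₀/(2π) × 34.90 h = (1.6604/π) × 34.90 = 18.45 h.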